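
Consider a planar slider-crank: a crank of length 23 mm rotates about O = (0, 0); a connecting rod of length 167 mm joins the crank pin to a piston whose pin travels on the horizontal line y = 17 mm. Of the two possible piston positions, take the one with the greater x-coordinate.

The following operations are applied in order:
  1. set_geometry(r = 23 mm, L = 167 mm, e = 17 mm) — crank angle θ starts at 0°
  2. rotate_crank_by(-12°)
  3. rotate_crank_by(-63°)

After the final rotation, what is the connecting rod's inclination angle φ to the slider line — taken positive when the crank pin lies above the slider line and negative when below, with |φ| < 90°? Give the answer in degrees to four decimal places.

set_geometry: r = 23 mm, L = 167 mm, e = 17 mm; θ ← 0°
rotate_crank_by(-12°): θ ← 0° -12° = -12°
rotate_crank_by(-63°): θ ← -12° -63° = -75°
crank pin P = (r cos θ, r sin θ) = (5.952838, -22.216294)
h = r sin θ − e = -22.216294 − 17 = -39.216294
sin φ = h / L = -39.216294 / 167 = -0.23482811
φ = arcsin(-0.23482811) = -13.581491°

-13.5815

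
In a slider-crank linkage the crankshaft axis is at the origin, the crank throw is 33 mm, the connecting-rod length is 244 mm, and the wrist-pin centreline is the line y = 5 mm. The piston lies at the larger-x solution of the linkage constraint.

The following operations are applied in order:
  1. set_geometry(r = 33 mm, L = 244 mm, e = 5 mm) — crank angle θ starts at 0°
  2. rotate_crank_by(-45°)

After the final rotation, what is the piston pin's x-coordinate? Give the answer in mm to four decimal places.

set_geometry: r = 33 mm, L = 244 mm, e = 5 mm; θ ← 0°
rotate_crank_by(-45°): θ ← 0° -45° = -45°
crank pin P = (r cos θ, r sin θ) = (23.334524, -23.334524)
h = r sin θ − e = -23.334524 − 5 = -28.334524
x = r cos θ + √(L² − h²) = 23.334524 + √(59536.0 − 802.8452) = 23.334524 + 242.349241 = 265.683765

265.6838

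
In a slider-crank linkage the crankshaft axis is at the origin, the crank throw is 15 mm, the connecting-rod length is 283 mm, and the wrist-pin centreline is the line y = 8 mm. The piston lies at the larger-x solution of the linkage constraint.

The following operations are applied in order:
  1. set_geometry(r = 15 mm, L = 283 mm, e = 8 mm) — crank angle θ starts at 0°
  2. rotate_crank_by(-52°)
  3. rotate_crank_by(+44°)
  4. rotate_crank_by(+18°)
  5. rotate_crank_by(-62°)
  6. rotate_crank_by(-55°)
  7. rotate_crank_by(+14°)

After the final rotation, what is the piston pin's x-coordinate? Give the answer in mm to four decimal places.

set_geometry: r = 15 mm, L = 283 mm, e = 8 mm; θ ← 0°
rotate_crank_by(-52°): θ ← 0° -52° = -52°
rotate_crank_by(+44°): θ ← -52° +44° = -8°
rotate_crank_by(+18°): θ ← -8° +18° = 10°
rotate_crank_by(-62°): θ ← 10° -62° = -52°
rotate_crank_by(-55°): θ ← -52° -55° = -107°
rotate_crank_by(+14°): θ ← -107° +14° = -93°
crank pin P = (r cos θ, r sin θ) = (-0.785039, -14.979443)
h = r sin θ − e = -14.979443 − 8 = -22.979443
x = r cos θ + √(L² − h²) = -0.785039 + √(80089.0 − 528.0548) = -0.785039 + 282.065498 = 281.280459

281.2805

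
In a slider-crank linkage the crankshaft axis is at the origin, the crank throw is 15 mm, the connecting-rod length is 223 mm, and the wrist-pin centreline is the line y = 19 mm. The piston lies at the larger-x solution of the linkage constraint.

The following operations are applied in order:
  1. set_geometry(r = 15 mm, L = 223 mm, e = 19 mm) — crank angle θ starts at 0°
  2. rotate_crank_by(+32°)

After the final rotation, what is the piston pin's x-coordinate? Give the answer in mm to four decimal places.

235.4467

set_geometry: r = 15 mm, L = 223 mm, e = 19 mm; θ ← 0°
rotate_crank_by(+32°): θ ← 0° +32° = 32°
crank pin P = (r cos θ, r sin θ) = (12.720721, 7.948789)
h = r sin θ − e = 7.948789 − 19 = -11.051211
x = r cos θ + √(L² − h²) = 12.720721 + √(49729.0 − 122.1293) = 12.720721 + 222.725999 = 235.446721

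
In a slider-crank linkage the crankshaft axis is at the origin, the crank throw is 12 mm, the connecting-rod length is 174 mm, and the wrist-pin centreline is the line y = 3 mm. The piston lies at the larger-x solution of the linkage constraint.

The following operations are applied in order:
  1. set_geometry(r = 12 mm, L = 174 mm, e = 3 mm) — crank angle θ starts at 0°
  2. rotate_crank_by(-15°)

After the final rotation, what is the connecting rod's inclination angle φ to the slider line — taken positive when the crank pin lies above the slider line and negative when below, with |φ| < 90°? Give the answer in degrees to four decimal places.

-2.0110

set_geometry: r = 12 mm, L = 174 mm, e = 3 mm; θ ← 0°
rotate_crank_by(-15°): θ ← 0° -15° = -15°
crank pin P = (r cos θ, r sin θ) = (11.591110, -3.105829)
h = r sin θ − e = -3.105829 − 3 = -6.105829
sin φ = h / L = -6.105829 / 174 = -0.03509097
φ = arcsin(-0.03509097) = -2.010977°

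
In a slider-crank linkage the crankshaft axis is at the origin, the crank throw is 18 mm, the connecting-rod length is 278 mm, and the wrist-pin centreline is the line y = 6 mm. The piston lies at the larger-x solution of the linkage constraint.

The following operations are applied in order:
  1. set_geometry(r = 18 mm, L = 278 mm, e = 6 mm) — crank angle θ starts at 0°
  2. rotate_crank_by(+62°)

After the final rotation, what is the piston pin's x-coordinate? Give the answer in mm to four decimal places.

set_geometry: r = 18 mm, L = 278 mm, e = 6 mm; θ ← 0°
rotate_crank_by(+62°): θ ← 0° +62° = 62°
crank pin P = (r cos θ, r sin θ) = (8.450488, 15.893057)
h = r sin θ − e = 15.893057 − 6 = 9.893057
x = r cos θ + √(L² − h²) = 8.450488 + √(77284.0 − 97.8726) = 8.450488 + 277.823914 = 286.274403

286.2744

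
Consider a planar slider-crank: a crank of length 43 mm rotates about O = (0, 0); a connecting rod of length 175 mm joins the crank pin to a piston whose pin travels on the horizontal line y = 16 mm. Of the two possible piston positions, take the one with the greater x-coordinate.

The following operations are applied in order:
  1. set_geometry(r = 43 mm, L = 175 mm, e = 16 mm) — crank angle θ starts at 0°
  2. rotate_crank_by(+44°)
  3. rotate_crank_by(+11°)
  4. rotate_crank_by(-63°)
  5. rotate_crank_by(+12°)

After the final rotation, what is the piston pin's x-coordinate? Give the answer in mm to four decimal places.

set_geometry: r = 43 mm, L = 175 mm, e = 16 mm; θ ← 0°
rotate_crank_by(+44°): θ ← 0° +44° = 44°
rotate_crank_by(+11°): θ ← 44° +11° = 55°
rotate_crank_by(-63°): θ ← 55° -63° = -8°
rotate_crank_by(+12°): θ ← -8° +12° = 4°
crank pin P = (r cos θ, r sin θ) = (42.895254, 2.999528)
h = r sin θ − e = 2.999528 − 16 = -13.000472
x = r cos θ + √(L² − h²) = 42.895254 + √(30625.0 − 169.0123) = 42.895254 + 174.516440 = 217.411694

217.4117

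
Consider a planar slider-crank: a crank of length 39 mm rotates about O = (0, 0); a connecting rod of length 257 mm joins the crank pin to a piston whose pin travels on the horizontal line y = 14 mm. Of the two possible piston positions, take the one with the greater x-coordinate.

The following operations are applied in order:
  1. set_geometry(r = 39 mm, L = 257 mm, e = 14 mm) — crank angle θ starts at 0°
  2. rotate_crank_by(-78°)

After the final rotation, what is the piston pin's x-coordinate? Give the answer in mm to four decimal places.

set_geometry: r = 39 mm, L = 257 mm, e = 14 mm; θ ← 0°
rotate_crank_by(-78°): θ ← 0° -78° = -78°
crank pin P = (r cos θ, r sin θ) = (8.108556, -38.147756)
h = r sin θ − e = -38.147756 − 14 = -52.147756
x = r cos θ + √(L² − h²) = 8.108556 + √(66049.0 − 2719.3885) = 8.108556 + 251.653753 = 259.762309

259.7623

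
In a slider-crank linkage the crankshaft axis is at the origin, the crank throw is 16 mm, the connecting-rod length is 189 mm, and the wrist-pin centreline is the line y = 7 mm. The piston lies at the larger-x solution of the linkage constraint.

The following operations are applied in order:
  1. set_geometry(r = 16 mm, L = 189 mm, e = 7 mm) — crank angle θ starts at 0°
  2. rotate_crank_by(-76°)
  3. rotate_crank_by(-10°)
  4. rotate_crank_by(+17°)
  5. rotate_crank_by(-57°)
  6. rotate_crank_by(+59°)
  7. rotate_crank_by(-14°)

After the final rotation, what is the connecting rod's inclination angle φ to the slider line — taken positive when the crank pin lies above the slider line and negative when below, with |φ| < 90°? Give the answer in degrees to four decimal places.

set_geometry: r = 16 mm, L = 189 mm, e = 7 mm; θ ← 0°
rotate_crank_by(-76°): θ ← 0° -76° = -76°
rotate_crank_by(-10°): θ ← -76° -10° = -86°
rotate_crank_by(+17°): θ ← -86° +17° = -69°
rotate_crank_by(-57°): θ ← -69° -57° = -126°
rotate_crank_by(+59°): θ ← -126° +59° = -67°
rotate_crank_by(-14°): θ ← -67° -14° = -81°
crank pin P = (r cos θ, r sin θ) = (2.502951, -15.803013)
h = r sin θ − e = -15.803013 − 7 = -22.803013
sin φ = h / L = -22.803013 / 189 = -0.12065086
φ = arcsin(-0.12065086) = -6.929667°

-6.9297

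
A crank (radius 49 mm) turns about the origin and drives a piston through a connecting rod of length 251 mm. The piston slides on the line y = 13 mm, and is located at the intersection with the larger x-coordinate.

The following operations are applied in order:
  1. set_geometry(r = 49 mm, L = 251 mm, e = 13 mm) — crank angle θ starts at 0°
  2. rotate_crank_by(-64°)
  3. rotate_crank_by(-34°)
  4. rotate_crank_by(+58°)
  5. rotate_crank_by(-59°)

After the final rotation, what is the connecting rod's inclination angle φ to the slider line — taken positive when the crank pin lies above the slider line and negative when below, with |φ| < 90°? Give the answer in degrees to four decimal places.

set_geometry: r = 49 mm, L = 251 mm, e = 13 mm; θ ← 0°
rotate_crank_by(-64°): θ ← 0° -64° = -64°
rotate_crank_by(-34°): θ ← -64° -34° = -98°
rotate_crank_by(+58°): θ ← -98° +58° = -40°
rotate_crank_by(-59°): θ ← -40° -59° = -99°
crank pin P = (r cos θ, r sin θ) = (-7.665289, -48.396729)
h = r sin θ − e = -48.396729 − 13 = -61.396729
sin φ = h / L = -61.396729 / 251 = -0.24460848
φ = arcsin(-0.24460848) = -14.158697°

-14.1587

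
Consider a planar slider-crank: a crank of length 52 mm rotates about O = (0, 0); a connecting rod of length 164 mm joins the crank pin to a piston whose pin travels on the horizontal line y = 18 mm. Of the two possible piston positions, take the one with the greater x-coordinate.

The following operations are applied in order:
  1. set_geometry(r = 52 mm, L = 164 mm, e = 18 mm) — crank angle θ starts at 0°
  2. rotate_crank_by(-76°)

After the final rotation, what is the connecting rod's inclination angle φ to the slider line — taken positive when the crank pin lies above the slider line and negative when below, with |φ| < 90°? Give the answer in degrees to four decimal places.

-24.6712

set_geometry: r = 52 mm, L = 164 mm, e = 18 mm; θ ← 0°
rotate_crank_by(-76°): θ ← 0° -76° = -76°
crank pin P = (r cos θ, r sin θ) = (12.579939, -50.455378)
h = r sin θ − e = -50.455378 − 18 = -68.455378
sin φ = h / L = -68.455378 / 164 = -0.41741084
φ = arcsin(-0.41741084) = -24.671231°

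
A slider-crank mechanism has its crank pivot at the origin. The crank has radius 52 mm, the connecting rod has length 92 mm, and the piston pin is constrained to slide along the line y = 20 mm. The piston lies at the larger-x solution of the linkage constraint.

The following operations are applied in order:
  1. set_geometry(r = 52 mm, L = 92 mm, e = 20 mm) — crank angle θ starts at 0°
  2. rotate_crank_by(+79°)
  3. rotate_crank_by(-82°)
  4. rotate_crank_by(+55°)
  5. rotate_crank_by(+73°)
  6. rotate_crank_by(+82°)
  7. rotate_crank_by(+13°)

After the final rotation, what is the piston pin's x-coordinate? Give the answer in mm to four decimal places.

set_geometry: r = 52 mm, L = 92 mm, e = 20 mm; θ ← 0°
rotate_crank_by(+79°): θ ← 0° +79° = 79°
rotate_crank_by(-82°): θ ← 79° -82° = -3°
rotate_crank_by(+55°): θ ← -3° +55° = 52°
rotate_crank_by(+73°): θ ← 52° +73° = 125°
rotate_crank_by(+82°): θ ← 125° +82° = 207°
rotate_crank_by(+13°): θ ← 207° +13° = 220°
crank pin P = (r cos θ, r sin θ) = (-39.834311, -33.424956)
h = r sin θ − e = -33.424956 − 20 = -53.424956
x = r cos θ + √(L² − h²) = -39.834311 + √(8464.0 − 2854.2259) = -39.834311 + 74.898425 = 35.064114

35.0641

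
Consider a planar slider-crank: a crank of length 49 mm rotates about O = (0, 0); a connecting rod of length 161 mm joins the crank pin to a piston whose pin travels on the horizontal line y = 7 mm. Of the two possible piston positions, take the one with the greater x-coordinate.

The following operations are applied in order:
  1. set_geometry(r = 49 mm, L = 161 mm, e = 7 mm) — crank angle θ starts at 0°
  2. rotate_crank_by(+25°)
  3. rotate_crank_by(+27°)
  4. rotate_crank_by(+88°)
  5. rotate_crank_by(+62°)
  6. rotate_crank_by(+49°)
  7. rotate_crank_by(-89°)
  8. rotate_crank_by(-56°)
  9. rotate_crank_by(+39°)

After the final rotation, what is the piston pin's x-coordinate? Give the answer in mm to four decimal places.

119.4722

set_geometry: r = 49 mm, L = 161 mm, e = 7 mm; θ ← 0°
rotate_crank_by(+25°): θ ← 0° +25° = 25°
rotate_crank_by(+27°): θ ← 25° +27° = 52°
rotate_crank_by(+88°): θ ← 52° +88° = 140°
rotate_crank_by(+62°): θ ← 140° +62° = 202°
rotate_crank_by(+49°): θ ← 202° +49° = 251°
rotate_crank_by(-89°): θ ← 251° -89° = 162°
rotate_crank_by(-56°): θ ← 162° -56° = 106°
rotate_crank_by(+39°): θ ← 106° +39° = 145°
crank pin P = (r cos θ, r sin θ) = (-40.138450, 28.105245)
h = r sin θ − e = 28.105245 − 7 = 21.105245
x = r cos θ + √(L² − h²) = -40.138450 + √(25921.0 − 445.4314) = -40.138450 + 159.610678 = 119.472228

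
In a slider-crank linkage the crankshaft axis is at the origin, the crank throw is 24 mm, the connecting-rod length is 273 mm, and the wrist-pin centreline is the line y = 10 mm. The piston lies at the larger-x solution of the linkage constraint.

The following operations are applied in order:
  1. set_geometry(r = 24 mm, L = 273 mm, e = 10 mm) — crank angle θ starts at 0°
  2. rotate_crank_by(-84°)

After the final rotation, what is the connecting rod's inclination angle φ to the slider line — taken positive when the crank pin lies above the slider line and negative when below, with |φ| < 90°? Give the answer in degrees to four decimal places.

set_geometry: r = 24 mm, L = 273 mm, e = 10 mm; θ ← 0°
rotate_crank_by(-84°): θ ← 0° -84° = -84°
crank pin P = (r cos θ, r sin θ) = (2.508683, -23.868525)
h = r sin θ − e = -23.868525 − 10 = -33.868525
sin φ = h / L = -33.868525 / 273 = -0.12406053
φ = arcsin(-0.12406053) = -7.126506°

-7.1265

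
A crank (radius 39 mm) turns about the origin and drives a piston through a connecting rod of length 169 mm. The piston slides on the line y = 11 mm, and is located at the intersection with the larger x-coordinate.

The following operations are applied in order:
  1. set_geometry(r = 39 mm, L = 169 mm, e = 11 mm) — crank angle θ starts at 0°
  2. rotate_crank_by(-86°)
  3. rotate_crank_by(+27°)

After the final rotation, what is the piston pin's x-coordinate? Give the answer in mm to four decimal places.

183.1417

set_geometry: r = 39 mm, L = 169 mm, e = 11 mm; θ ← 0°
rotate_crank_by(-86°): θ ← 0° -86° = -86°
rotate_crank_by(+27°): θ ← -86° +27° = -59°
crank pin P = (r cos θ, r sin θ) = (20.086485, -33.429525)
h = r sin θ − e = -33.429525 − 11 = -44.429525
x = r cos θ + √(L² − h²) = 20.086485 + √(28561.0 − 1973.9827) = 20.086485 + 163.055259 = 183.141743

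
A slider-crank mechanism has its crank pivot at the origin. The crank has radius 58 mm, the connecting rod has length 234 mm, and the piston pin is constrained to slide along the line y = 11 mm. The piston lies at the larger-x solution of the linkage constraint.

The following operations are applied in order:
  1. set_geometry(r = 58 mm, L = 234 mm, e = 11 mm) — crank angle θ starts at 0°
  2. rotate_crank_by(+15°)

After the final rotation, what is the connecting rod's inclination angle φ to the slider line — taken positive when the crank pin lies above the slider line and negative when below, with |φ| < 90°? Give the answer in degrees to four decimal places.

0.9823

set_geometry: r = 58 mm, L = 234 mm, e = 11 mm; θ ← 0°
rotate_crank_by(+15°): θ ← 0° +15° = 15°
crank pin P = (r cos θ, r sin θ) = (56.023698, 15.011505)
h = r sin θ − e = 15.011505 − 11 = 4.011505
sin φ = h / L = 4.011505 / 234 = 0.01714318
φ = arcsin(0.01714318) = 0.982280°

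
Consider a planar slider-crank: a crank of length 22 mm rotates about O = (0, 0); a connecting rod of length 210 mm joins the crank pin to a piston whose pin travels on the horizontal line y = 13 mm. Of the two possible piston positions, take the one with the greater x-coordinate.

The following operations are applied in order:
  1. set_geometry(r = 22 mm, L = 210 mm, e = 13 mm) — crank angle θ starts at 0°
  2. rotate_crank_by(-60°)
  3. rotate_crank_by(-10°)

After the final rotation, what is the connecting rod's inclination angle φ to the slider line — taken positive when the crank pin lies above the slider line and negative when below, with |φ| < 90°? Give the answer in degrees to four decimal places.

set_geometry: r = 22 mm, L = 210 mm, e = 13 mm; θ ← 0°
rotate_crank_by(-60°): θ ← 0° -60° = -60°
rotate_crank_by(-10°): θ ← -60° -10° = -70°
crank pin P = (r cos θ, r sin θ) = (7.524443, -20.673238)
h = r sin θ − e = -20.673238 − 13 = -33.673238
sin φ = h / L = -33.673238 / 210 = -0.16034875
φ = arcsin(-0.16034875) = -9.227140°

-9.2271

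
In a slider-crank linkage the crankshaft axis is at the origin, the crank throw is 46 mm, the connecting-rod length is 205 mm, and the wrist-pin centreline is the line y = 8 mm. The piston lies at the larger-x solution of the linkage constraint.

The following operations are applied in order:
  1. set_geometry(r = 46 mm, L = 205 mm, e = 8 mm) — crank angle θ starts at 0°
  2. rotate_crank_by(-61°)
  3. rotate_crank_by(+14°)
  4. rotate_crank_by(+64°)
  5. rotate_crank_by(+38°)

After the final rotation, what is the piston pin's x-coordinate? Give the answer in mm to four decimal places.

set_geometry: r = 46 mm, L = 205 mm, e = 8 mm; θ ← 0°
rotate_crank_by(-61°): θ ← 0° -61° = -61°
rotate_crank_by(+14°): θ ← -61° +14° = -47°
rotate_crank_by(+64°): θ ← -47° +64° = 17°
rotate_crank_by(+38°): θ ← 17° +38° = 55°
crank pin P = (r cos θ, r sin θ) = (26.384516, 37.680994)
h = r sin θ − e = 37.680994 − 8 = 29.680994
x = r cos θ + √(L² − h²) = 26.384516 + √(42025.0 − 880.9614) = 26.384516 + 202.839933 = 229.224449

229.2244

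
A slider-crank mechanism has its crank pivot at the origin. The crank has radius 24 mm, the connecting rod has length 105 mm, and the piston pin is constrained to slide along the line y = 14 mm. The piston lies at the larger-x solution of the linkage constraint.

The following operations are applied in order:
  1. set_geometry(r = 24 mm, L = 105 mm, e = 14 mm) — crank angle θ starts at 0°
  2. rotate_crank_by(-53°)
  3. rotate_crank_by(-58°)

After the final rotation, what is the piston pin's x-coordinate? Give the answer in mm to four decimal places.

set_geometry: r = 24 mm, L = 105 mm, e = 14 mm; θ ← 0°
rotate_crank_by(-53°): θ ← 0° -53° = -53°
rotate_crank_by(-58°): θ ← -53° -58° = -111°
crank pin P = (r cos θ, r sin θ) = (-8.600831, -22.405930)
h = r sin θ − e = -22.405930 − 14 = -36.405930
x = r cos θ + √(L² − h²) = -8.600831 + √(11025.0 − 1325.3918) = -8.600831 + 98.486589 = 89.885758

89.8858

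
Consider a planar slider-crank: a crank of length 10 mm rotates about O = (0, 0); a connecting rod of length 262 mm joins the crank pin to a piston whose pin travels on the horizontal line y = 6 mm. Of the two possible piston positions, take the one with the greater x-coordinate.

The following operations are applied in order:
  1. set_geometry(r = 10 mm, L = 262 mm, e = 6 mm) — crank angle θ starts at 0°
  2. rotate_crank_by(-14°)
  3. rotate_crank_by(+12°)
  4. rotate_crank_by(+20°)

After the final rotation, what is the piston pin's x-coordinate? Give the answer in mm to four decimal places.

271.4944

set_geometry: r = 10 mm, L = 262 mm, e = 6 mm; θ ← 0°
rotate_crank_by(-14°): θ ← 0° -14° = -14°
rotate_crank_by(+12°): θ ← -14° +12° = -2°
rotate_crank_by(+20°): θ ← -2° +20° = 18°
crank pin P = (r cos θ, r sin θ) = (9.510565, 3.090170)
h = r sin θ − e = 3.090170 − 6 = -2.909830
x = r cos θ + √(L² − h²) = 9.510565 + √(68644.0 − 8.4671) = 9.510565 + 261.983841 = 271.494406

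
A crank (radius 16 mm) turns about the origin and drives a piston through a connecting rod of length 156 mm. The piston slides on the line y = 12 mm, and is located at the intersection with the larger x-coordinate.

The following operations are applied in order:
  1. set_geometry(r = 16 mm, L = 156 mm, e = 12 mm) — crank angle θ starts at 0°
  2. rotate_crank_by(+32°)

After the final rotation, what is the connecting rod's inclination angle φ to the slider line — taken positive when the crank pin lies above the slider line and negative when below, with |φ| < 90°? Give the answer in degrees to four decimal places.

-1.2934

set_geometry: r = 16 mm, L = 156 mm, e = 12 mm; θ ← 0°
rotate_crank_by(+32°): θ ← 0° +32° = 32°
crank pin P = (r cos θ, r sin θ) = (13.568770, 8.478708)
h = r sin θ − e = 8.478708 − 12 = -3.521292
sin φ = h / L = -3.521292 / 156 = -0.02257238
φ = arcsin(-0.02257238) = -1.293412°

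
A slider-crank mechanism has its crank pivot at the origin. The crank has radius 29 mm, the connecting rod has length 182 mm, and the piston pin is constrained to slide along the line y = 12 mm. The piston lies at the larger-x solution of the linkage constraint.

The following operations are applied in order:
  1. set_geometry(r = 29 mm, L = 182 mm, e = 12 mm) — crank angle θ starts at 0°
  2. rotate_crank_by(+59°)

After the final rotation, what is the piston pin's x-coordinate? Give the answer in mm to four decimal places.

196.4813

set_geometry: r = 29 mm, L = 182 mm, e = 12 mm; θ ← 0°
rotate_crank_by(+59°): θ ← 0° +59° = 59°
crank pin P = (r cos θ, r sin θ) = (14.936104, 24.857852)
h = r sin θ − e = 24.857852 − 12 = 12.857852
x = r cos θ + √(L² − h²) = 14.936104 + √(33124.0 − 165.3244) = 14.936104 + 181.545244 = 196.481348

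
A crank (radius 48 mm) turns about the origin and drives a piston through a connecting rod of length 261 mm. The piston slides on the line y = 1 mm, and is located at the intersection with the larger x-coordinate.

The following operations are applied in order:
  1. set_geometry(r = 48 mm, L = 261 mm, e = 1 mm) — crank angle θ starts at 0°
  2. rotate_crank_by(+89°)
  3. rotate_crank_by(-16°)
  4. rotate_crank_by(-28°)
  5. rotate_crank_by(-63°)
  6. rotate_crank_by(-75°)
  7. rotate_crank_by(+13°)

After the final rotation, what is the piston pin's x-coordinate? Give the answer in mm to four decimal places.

264.8325

set_geometry: r = 48 mm, L = 261 mm, e = 1 mm; θ ← 0°
rotate_crank_by(+89°): θ ← 0° +89° = 89°
rotate_crank_by(-16°): θ ← 89° -16° = 73°
rotate_crank_by(-28°): θ ← 73° -28° = 45°
rotate_crank_by(-63°): θ ← 45° -63° = -18°
rotate_crank_by(-75°): θ ← -18° -75° = -93°
rotate_crank_by(+13°): θ ← -93° +13° = -80°
crank pin P = (r cos θ, r sin θ) = (8.335113, -47.270772)
h = r sin θ − e = -47.270772 − 1 = -48.270772
x = r cos θ + √(L² − h²) = 8.335113 + √(68121.0 − 2330.0674) = 8.335113 + 256.497432 = 264.832544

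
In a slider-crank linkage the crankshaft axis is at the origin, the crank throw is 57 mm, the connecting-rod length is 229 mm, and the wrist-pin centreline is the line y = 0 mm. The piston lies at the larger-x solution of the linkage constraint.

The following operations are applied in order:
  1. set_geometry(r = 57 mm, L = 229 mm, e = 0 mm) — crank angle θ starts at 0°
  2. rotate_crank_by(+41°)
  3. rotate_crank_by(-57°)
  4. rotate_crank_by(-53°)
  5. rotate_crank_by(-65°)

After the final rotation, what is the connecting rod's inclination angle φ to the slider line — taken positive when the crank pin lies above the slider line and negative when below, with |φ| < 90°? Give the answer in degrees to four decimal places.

-10.3144

set_geometry: r = 57 mm, L = 229 mm, e = 0 mm; θ ← 0°
rotate_crank_by(+41°): θ ← 0° +41° = 41°
rotate_crank_by(-57°): θ ← 41° -57° = -16°
rotate_crank_by(-53°): θ ← -16° -53° = -69°
rotate_crank_by(-65°): θ ← -69° -65° = -134°
crank pin P = (r cos θ, r sin θ) = (-39.595527, -41.002369)
h = r sin θ − e = -41.002369 − 0 = -41.002369
sin φ = h / L = -41.002369 / 229 = -0.17904964
φ = arcsin(-0.17904964) = -10.314409°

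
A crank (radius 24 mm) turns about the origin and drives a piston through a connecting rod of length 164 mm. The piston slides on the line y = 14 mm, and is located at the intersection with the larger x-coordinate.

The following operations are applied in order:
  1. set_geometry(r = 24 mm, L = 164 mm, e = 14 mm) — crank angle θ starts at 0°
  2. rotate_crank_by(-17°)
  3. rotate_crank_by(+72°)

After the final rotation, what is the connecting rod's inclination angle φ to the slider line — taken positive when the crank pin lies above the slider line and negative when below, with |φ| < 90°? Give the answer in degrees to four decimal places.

set_geometry: r = 24 mm, L = 164 mm, e = 14 mm; θ ← 0°
rotate_crank_by(-17°): θ ← 0° -17° = -17°
rotate_crank_by(+72°): θ ← -17° +72° = 55°
crank pin P = (r cos θ, r sin θ) = (13.765834, 19.659649)
h = r sin θ − e = 19.659649 − 14 = 5.659649
sin φ = h / L = 5.659649 / 164 = 0.03451006
φ = arcsin(0.03451006) = 1.977673°

1.9777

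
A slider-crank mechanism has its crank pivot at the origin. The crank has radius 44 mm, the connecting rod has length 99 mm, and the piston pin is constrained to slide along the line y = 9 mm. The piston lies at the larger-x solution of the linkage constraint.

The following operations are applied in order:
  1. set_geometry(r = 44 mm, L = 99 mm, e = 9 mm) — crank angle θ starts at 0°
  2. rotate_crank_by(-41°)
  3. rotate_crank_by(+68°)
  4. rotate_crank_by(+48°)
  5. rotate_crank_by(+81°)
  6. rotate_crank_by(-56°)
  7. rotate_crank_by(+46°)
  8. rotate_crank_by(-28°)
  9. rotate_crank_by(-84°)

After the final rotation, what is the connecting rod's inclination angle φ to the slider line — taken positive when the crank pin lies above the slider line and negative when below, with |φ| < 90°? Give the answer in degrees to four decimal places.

9.0688

set_geometry: r = 44 mm, L = 99 mm, e = 9 mm; θ ← 0°
rotate_crank_by(-41°): θ ← 0° -41° = -41°
rotate_crank_by(+68°): θ ← -41° +68° = 27°
rotate_crank_by(+48°): θ ← 27° +48° = 75°
rotate_crank_by(+81°): θ ← 75° +81° = 156°
rotate_crank_by(-56°): θ ← 156° -56° = 100°
rotate_crank_by(+46°): θ ← 100° +46° = 146°
rotate_crank_by(-28°): θ ← 146° -28° = 118°
rotate_crank_by(-84°): θ ← 118° -84° = 34°
crank pin P = (r cos θ, r sin θ) = (36.477653, 24.604488)
h = r sin θ − e = 24.604488 − 9 = 15.604488
sin φ = h / L = 15.604488 / 99 = 0.15762109
φ = arcsin(0.15762109) = 9.068843°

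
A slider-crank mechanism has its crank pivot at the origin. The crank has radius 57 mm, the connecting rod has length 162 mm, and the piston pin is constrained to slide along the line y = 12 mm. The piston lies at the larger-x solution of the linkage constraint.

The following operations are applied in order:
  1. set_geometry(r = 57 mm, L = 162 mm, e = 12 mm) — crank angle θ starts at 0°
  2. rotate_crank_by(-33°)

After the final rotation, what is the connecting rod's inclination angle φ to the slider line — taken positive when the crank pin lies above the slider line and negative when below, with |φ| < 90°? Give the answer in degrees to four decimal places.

set_geometry: r = 57 mm, L = 162 mm, e = 12 mm; θ ← 0°
rotate_crank_by(-33°): θ ← 0° -33° = -33°
crank pin P = (r cos θ, r sin θ) = (47.804222, -31.044425)
h = r sin θ − e = -31.044425 − 12 = -43.044425
sin φ = h / L = -43.044425 / 162 = -0.26570633
φ = arcsin(-0.26570633) = -15.408927°

-15.4089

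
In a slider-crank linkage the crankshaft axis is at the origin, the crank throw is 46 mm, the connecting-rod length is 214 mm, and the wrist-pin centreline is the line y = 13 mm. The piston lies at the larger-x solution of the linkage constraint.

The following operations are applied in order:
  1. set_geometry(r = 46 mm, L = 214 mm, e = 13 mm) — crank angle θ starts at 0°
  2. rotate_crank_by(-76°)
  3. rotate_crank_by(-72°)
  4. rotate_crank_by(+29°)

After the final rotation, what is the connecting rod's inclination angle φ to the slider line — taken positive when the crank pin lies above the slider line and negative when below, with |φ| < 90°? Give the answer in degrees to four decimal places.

-14.4036

set_geometry: r = 46 mm, L = 214 mm, e = 13 mm; θ ← 0°
rotate_crank_by(-76°): θ ← 0° -76° = -76°
rotate_crank_by(-72°): θ ← -76° -72° = -148°
rotate_crank_by(+29°): θ ← -148° +29° = -119°
crank pin P = (r cos θ, r sin θ) = (-22.301243, -40.232507)
h = r sin θ − e = -40.232507 − 13 = -53.232507
sin φ = h / L = -53.232507 / 214 = -0.24875003
φ = arcsin(-0.24875003) = -14.403558°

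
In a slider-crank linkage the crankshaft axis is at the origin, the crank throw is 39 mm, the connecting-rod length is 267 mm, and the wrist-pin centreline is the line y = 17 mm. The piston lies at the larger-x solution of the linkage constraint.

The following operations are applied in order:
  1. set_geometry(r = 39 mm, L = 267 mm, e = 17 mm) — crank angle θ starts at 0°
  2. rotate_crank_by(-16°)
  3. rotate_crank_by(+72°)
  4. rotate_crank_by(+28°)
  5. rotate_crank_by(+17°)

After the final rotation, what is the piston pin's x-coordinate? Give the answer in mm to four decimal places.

258.7088

set_geometry: r = 39 mm, L = 267 mm, e = 17 mm; θ ← 0°
rotate_crank_by(-16°): θ ← 0° -16° = -16°
rotate_crank_by(+72°): θ ← -16° +72° = 56°
rotate_crank_by(+28°): θ ← 56° +28° = 84°
rotate_crank_by(+17°): θ ← 84° +17° = 101°
crank pin P = (r cos θ, r sin θ) = (-7.441551, 38.283460)
h = r sin θ − e = 38.283460 − 17 = 21.283460
x = r cos θ + √(L² − h²) = -7.441551 + √(71289.0 − 452.9857) = -7.441551 + 266.150360 = 258.708810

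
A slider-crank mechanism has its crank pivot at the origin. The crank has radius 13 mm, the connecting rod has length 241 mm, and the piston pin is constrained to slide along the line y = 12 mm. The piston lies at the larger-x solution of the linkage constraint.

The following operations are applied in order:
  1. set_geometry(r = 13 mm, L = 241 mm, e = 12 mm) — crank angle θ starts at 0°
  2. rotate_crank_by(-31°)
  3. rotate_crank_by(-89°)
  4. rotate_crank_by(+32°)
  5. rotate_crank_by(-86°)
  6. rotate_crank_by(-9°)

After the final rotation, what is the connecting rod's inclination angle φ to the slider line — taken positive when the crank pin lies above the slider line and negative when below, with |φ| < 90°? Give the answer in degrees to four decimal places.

-2.6921

set_geometry: r = 13 mm, L = 241 mm, e = 12 mm; θ ← 0°
rotate_crank_by(-31°): θ ← 0° -31° = -31°
rotate_crank_by(-89°): θ ← -31° -89° = -120°
rotate_crank_by(+32°): θ ← -120° +32° = -88°
rotate_crank_by(-86°): θ ← -88° -86° = -174°
rotate_crank_by(-9°): θ ← -174° -9° = -183°
crank pin P = (r cos θ, r sin θ) = (-12.982184, 0.680367)
h = r sin θ − e = 0.680367 − 12 = -11.319633
sin φ = h / L = -11.319633 / 241 = -0.04696943
φ = arcsin(-0.04696943) = -2.692141°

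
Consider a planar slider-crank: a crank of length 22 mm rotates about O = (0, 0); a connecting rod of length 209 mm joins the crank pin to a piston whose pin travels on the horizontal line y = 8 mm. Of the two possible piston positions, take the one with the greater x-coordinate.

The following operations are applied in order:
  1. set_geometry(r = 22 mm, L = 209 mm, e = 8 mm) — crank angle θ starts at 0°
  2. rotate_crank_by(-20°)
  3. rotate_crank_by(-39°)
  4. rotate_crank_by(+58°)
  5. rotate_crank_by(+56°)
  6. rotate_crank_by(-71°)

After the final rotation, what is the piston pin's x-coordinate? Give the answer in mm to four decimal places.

set_geometry: r = 22 mm, L = 209 mm, e = 8 mm; θ ← 0°
rotate_crank_by(-20°): θ ← 0° -20° = -20°
rotate_crank_by(-39°): θ ← -20° -39° = -59°
rotate_crank_by(+58°): θ ← -59° +58° = -1°
rotate_crank_by(+56°): θ ← -1° +56° = 55°
rotate_crank_by(-71°): θ ← 55° -71° = -16°
crank pin P = (r cos θ, r sin θ) = (21.147757, -6.064022)
h = r sin θ − e = -6.064022 − 8 = -14.064022
x = r cos θ + √(L² − h²) = 21.147757 + √(43681.0 − 197.7967) = 21.147757 + 208.526265 = 229.674023

229.6740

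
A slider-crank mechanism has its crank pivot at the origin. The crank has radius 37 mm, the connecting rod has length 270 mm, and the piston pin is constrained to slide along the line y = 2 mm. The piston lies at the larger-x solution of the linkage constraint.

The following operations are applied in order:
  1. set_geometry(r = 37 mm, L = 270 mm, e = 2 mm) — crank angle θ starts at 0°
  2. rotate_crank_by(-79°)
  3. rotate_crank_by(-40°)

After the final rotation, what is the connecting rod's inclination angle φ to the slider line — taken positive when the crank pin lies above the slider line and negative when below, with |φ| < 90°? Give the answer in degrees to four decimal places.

set_geometry: r = 37 mm, L = 270 mm, e = 2 mm; θ ← 0°
rotate_crank_by(-79°): θ ← 0° -79° = -79°
rotate_crank_by(-40°): θ ← -79° -40° = -119°
crank pin P = (r cos θ, r sin θ) = (-17.937956, -32.360929)
h = r sin θ − e = -32.360929 − 2 = -34.360929
sin φ = h / L = -34.360929 / 270 = -0.12726270
φ = arcsin(-0.12726270) = -7.311443°

-7.3114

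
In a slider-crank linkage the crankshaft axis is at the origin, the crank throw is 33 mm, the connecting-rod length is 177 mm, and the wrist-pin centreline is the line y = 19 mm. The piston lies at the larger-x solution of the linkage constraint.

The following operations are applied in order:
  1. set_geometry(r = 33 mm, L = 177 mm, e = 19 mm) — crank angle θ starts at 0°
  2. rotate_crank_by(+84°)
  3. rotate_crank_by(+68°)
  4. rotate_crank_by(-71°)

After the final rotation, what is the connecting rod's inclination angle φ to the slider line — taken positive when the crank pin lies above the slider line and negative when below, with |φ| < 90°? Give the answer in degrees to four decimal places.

4.4047

set_geometry: r = 33 mm, L = 177 mm, e = 19 mm; θ ← 0°
rotate_crank_by(+84°): θ ← 0° +84° = 84°
rotate_crank_by(+68°): θ ← 84° +68° = 152°
rotate_crank_by(-71°): θ ← 152° -71° = 81°
crank pin P = (r cos θ, r sin θ) = (5.162337, 32.593715)
h = r sin θ − e = 32.593715 − 19 = 13.593715
sin φ = h / L = 13.593715 / 177 = 0.07680065
φ = arcsin(0.07680065) = 4.404690°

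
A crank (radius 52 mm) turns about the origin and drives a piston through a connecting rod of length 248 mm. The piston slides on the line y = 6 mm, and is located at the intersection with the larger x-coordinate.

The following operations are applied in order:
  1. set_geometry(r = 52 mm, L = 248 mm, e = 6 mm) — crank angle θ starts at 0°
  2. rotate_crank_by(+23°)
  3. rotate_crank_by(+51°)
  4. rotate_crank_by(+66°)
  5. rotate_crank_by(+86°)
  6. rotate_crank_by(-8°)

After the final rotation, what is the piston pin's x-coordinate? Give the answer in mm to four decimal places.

set_geometry: r = 52 mm, L = 248 mm, e = 6 mm; θ ← 0°
rotate_crank_by(+23°): θ ← 0° +23° = 23°
rotate_crank_by(+51°): θ ← 23° +51° = 74°
rotate_crank_by(+66°): θ ← 74° +66° = 140°
rotate_crank_by(+86°): θ ← 140° +86° = 226°
rotate_crank_by(-8°): θ ← 226° -8° = 218°
crank pin P = (r cos θ, r sin θ) = (-40.976559, -32.014397)
h = r sin θ − e = -32.014397 − 6 = -38.014397
x = r cos θ + √(L² − h²) = -40.976559 + √(61504.0 − 1445.0944) = -40.976559 + 245.069185 = 204.092626

204.0926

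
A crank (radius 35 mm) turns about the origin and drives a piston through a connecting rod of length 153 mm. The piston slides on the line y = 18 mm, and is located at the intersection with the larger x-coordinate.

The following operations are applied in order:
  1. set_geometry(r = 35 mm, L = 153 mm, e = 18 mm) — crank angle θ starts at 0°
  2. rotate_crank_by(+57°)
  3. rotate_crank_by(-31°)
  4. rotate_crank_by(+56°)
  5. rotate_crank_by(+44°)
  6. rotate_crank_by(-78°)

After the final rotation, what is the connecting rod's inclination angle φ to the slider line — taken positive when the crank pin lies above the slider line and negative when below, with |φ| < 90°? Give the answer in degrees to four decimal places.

set_geometry: r = 35 mm, L = 153 mm, e = 18 mm; θ ← 0°
rotate_crank_by(+57°): θ ← 0° +57° = 57°
rotate_crank_by(-31°): θ ← 57° -31° = 26°
rotate_crank_by(+56°): θ ← 26° +56° = 82°
rotate_crank_by(+44°): θ ← 82° +44° = 126°
rotate_crank_by(-78°): θ ← 126° -78° = 48°
crank pin P = (r cos θ, r sin θ) = (23.419571, 26.010069)
h = r sin θ − e = 26.010069 − 18 = 8.010069
sin φ = h / L = 8.010069 / 153 = 0.05235339
φ = arcsin(0.05235339) = 3.001000°

3.0010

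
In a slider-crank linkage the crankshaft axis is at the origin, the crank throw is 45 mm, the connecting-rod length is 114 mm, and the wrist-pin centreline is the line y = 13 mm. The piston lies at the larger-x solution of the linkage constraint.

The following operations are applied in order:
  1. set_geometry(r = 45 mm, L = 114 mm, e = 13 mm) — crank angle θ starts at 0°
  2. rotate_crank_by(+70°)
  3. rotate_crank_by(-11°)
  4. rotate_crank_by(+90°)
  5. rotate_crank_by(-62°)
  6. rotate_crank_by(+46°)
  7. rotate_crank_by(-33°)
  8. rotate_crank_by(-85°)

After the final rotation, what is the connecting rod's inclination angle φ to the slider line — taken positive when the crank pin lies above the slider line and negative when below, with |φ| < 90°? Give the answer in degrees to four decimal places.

set_geometry: r = 45 mm, L = 114 mm, e = 13 mm; θ ← 0°
rotate_crank_by(+70°): θ ← 0° +70° = 70°
rotate_crank_by(-11°): θ ← 70° -11° = 59°
rotate_crank_by(+90°): θ ← 59° +90° = 149°
rotate_crank_by(-62°): θ ← 149° -62° = 87°
rotate_crank_by(+46°): θ ← 87° +46° = 133°
rotate_crank_by(-33°): θ ← 133° -33° = 100°
rotate_crank_by(-85°): θ ← 100° -85° = 15°
crank pin P = (r cos θ, r sin θ) = (43.466662, 11.646857)
h = r sin θ − e = 11.646857 − 13 = -1.353143
sin φ = h / L = -1.353143 / 114 = -0.01186968
φ = arcsin(-0.01186968) = -0.680098°

-0.6801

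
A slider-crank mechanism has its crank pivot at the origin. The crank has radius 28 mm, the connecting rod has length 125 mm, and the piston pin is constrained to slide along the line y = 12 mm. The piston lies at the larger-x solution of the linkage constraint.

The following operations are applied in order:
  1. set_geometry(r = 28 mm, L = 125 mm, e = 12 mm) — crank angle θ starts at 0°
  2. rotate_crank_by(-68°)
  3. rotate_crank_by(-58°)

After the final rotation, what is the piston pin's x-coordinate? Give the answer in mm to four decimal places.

set_geometry: r = 28 mm, L = 125 mm, e = 12 mm; θ ← 0°
rotate_crank_by(-68°): θ ← 0° -68° = -68°
rotate_crank_by(-58°): θ ← -68° -58° = -126°
crank pin P = (r cos θ, r sin θ) = (-16.457987, -22.652476)
h = r sin θ − e = -22.652476 − 12 = -34.652476
x = r cos θ + √(L² − h²) = -16.457987 + √(15625.0 − 1200.7941) = -16.457987 + 120.100816 = 103.642829

103.6428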